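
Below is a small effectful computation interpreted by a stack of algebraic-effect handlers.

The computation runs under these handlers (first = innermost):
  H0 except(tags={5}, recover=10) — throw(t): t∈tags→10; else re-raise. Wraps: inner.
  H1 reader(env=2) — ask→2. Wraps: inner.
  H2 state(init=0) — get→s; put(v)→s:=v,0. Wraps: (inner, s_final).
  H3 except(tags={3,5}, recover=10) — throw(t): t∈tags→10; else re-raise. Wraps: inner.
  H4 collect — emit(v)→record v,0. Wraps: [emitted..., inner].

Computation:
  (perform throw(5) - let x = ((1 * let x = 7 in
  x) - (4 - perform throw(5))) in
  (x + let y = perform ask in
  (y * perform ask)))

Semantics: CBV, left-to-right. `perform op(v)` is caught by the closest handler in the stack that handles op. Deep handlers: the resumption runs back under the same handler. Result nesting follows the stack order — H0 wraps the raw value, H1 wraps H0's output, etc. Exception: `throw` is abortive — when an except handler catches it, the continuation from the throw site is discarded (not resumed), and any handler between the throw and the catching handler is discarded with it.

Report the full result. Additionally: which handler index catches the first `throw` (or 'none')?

Answer: [(10, 0)] ; first throw caught by: H0

Evaluation trace:
throw(5) @ H0 caught ⇒ 10
H1 returns 10
H2 returns (10, 0)
H3 returns (10, 0)
H4 returns [(10, 0)]
= [(10, 0)]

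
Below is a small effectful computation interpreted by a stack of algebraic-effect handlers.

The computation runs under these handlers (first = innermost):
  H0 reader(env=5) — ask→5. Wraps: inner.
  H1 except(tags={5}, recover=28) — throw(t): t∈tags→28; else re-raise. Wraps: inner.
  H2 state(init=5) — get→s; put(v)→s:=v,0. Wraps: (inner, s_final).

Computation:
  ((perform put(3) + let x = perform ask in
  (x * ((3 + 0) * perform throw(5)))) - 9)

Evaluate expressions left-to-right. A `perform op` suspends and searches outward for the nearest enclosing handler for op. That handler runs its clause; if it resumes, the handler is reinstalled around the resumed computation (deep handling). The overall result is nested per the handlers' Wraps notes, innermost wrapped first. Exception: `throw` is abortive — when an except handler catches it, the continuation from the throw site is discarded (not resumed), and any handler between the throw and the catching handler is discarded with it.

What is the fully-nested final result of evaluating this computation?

Evaluation trace:
put(3) @ H2 ⇒ s:=3
ask @ H0 ⇒ 5
throw(5) @ H1 caught ⇒ 28
H2 returns (28, 3)
= (28, 3)

Answer: (28, 3)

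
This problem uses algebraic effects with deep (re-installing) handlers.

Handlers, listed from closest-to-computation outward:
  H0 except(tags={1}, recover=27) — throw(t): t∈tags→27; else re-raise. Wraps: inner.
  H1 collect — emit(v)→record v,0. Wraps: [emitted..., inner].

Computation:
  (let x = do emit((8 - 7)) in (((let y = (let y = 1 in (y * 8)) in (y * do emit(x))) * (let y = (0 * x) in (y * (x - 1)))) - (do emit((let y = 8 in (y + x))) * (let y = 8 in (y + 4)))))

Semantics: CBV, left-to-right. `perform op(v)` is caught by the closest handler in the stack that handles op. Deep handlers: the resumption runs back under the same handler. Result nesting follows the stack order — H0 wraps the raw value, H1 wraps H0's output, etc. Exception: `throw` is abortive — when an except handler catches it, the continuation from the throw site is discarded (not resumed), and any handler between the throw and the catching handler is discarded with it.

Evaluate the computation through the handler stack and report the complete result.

Answer: [1, 0, 8, 0]

Evaluation trace:
emit(1) @ H1 ⇒ out+=1
emit(0) @ H1 ⇒ out+=0
emit(8) @ H1 ⇒ out+=8
H0 returns 0
H1 returns [1, 0, 8, 0]
= [1, 0, 8, 0]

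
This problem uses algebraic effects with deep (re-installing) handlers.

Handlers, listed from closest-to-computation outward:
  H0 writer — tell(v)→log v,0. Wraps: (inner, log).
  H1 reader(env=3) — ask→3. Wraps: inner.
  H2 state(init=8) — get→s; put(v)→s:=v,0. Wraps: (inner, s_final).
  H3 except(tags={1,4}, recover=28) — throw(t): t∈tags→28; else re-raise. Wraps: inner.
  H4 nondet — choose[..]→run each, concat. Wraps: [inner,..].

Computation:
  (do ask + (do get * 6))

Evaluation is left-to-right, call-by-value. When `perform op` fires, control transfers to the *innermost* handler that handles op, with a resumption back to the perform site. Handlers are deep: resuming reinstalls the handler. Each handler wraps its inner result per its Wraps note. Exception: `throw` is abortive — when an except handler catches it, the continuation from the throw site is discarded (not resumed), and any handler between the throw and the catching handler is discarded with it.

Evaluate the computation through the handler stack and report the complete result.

Evaluation trace:
ask @ H1 ⇒ 3
get @ H2 ⇒ 8
H0 returns (51, ())
H1 returns (51, ())
H2 returns ((51, ()), 8)
H3 returns ((51, ()), 8)
H4 returns [((51, ()), 8)]
= [((51, ()), 8)]

Answer: [((51, ()), 8)]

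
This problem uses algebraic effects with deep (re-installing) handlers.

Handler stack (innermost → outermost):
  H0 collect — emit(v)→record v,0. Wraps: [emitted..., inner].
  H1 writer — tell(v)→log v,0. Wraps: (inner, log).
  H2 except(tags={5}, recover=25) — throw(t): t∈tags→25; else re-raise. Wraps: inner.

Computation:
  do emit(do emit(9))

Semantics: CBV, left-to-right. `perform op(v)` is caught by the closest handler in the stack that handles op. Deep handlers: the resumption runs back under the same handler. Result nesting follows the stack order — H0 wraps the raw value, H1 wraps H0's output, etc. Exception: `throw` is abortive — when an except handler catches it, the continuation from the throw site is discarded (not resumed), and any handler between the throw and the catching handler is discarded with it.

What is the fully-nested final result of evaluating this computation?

Answer: ([9, 0, 0], ())

Step-by-step:
emit(9) @ H0 ⇒ out+=9
emit(0) @ H0 ⇒ out+=0
H0 returns [9, 0, 0]
H1 returns ([9, 0, 0], ())
H2 returns ([9, 0, 0], ())
= ([9, 0, 0], ())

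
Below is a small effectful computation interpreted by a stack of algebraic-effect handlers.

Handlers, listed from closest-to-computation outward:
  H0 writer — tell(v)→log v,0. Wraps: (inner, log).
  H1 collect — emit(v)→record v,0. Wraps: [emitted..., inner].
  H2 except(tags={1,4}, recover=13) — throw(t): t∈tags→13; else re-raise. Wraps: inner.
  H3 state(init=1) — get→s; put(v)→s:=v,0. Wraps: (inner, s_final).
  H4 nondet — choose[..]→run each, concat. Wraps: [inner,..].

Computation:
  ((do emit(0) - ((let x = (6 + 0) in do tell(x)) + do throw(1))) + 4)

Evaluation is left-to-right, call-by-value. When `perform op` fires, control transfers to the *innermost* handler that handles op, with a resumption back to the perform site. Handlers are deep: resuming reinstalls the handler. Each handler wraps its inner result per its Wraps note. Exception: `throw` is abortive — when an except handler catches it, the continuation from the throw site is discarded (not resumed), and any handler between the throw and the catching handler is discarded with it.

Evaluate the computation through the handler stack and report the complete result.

Step-by-step:
emit(0) @ H1 ⇒ out+=0
tell(6) @ H0 ⇒ log+=6
throw(1) @ H2 caught ⇒ 13
H3 returns (13, 1)
H4 returns [(13, 1)]
= [(13, 1)]

Answer: [(13, 1)]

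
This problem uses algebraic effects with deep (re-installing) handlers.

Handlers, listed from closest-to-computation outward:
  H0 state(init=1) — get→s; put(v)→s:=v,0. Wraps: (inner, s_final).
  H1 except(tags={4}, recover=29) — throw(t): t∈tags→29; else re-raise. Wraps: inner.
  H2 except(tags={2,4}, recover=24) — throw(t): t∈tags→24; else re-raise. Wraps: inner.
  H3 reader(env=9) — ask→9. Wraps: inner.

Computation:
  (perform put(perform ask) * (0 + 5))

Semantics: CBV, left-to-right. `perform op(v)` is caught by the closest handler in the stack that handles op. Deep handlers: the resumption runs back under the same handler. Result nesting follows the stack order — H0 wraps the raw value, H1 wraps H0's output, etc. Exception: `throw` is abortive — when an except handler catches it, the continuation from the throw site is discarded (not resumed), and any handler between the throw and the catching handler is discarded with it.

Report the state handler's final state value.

Working:
ask @ H3 ⇒ 9
put(9) @ H0 ⇒ s:=9
H0 returns (0, 9)
H1 returns (0, 9)
H2 returns (0, 9)
H3 returns (0, 9)
= (0, 9)

Answer: 9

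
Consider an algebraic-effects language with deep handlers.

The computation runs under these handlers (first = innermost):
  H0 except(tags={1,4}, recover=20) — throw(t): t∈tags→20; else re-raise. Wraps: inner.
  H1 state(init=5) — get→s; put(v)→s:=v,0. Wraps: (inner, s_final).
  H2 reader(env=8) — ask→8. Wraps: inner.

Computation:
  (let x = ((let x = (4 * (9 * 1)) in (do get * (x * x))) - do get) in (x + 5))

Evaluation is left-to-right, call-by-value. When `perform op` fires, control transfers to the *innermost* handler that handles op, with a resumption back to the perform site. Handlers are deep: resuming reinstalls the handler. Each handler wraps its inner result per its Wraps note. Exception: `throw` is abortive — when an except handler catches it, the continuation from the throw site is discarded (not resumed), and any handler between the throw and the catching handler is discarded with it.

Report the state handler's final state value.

Working:
get @ H1 ⇒ 5
get @ H1 ⇒ 5
H0 returns 6480
H1 returns (6480, 5)
H2 returns (6480, 5)
= (6480, 5)

Answer: 5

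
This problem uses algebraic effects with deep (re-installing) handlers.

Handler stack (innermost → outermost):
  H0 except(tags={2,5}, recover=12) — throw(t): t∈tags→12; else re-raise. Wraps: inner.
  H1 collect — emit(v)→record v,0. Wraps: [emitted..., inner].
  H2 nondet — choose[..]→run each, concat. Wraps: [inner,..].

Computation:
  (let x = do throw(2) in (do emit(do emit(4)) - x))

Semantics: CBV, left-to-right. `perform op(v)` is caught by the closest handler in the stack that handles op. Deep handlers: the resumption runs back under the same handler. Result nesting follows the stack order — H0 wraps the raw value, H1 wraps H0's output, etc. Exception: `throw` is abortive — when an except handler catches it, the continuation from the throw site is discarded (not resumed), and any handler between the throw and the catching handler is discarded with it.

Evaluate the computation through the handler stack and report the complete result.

Working:
throw(2) @ H0 caught ⇒ 12
H1 returns [12]
H2 returns [[12]]
= [[12]]

Answer: [[12]]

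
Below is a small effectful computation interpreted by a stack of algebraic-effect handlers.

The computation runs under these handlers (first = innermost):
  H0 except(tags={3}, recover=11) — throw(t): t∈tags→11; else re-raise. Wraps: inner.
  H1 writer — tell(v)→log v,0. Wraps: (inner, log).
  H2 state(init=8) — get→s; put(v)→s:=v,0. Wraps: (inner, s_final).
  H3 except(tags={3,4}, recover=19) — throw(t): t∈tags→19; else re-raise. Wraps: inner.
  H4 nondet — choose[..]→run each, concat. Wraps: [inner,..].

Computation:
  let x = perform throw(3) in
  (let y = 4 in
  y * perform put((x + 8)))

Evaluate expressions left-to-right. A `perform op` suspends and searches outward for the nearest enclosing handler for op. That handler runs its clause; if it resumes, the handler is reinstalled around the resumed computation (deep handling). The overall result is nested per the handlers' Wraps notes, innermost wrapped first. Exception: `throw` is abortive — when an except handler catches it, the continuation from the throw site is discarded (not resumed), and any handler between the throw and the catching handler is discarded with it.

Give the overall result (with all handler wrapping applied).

Answer: [((11, ()), 8)]

Step-by-step:
throw(3) @ H0 caught ⇒ 11
H1 returns (11, ())
H2 returns ((11, ()), 8)
H3 returns ((11, ()), 8)
H4 returns [((11, ()), 8)]
= [((11, ()), 8)]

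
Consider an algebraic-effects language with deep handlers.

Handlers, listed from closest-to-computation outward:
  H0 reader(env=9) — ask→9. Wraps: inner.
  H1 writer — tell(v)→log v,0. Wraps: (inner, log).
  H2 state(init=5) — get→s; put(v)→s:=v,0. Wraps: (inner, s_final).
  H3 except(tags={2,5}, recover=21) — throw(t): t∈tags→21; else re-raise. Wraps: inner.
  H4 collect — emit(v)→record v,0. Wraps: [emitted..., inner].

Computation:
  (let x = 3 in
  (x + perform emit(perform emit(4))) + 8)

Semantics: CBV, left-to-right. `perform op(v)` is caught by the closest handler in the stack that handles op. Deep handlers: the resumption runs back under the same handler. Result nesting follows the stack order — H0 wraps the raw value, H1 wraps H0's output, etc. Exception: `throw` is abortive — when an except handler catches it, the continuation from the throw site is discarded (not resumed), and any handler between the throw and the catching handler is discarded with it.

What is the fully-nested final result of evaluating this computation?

Evaluation trace:
emit(4) @ H4 ⇒ out+=4
emit(0) @ H4 ⇒ out+=0
H0 returns 11
H1 returns (11, ())
H2 returns ((11, ()), 5)
H3 returns ((11, ()), 5)
H4 returns [4, 0, ((11, ()), 5)]
= [4, 0, ((11, ()), 5)]

Answer: [4, 0, ((11, ()), 5)]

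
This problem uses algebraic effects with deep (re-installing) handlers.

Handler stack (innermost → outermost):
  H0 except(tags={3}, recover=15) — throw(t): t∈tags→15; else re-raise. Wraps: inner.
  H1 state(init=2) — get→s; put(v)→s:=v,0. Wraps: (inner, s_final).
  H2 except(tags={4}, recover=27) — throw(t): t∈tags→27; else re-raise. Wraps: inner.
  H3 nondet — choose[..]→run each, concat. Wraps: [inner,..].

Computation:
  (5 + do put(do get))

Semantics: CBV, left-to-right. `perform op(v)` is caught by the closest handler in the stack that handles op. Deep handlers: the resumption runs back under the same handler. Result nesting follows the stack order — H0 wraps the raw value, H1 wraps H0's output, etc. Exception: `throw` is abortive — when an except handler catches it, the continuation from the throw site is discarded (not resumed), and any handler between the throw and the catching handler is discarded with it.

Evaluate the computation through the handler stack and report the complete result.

Working:
get @ H1 ⇒ 2
put(2) @ H1 ⇒ s:=2
H0 returns 5
H1 returns (5, 2)
H2 returns (5, 2)
H3 returns [(5, 2)]
= [(5, 2)]

Answer: [(5, 2)]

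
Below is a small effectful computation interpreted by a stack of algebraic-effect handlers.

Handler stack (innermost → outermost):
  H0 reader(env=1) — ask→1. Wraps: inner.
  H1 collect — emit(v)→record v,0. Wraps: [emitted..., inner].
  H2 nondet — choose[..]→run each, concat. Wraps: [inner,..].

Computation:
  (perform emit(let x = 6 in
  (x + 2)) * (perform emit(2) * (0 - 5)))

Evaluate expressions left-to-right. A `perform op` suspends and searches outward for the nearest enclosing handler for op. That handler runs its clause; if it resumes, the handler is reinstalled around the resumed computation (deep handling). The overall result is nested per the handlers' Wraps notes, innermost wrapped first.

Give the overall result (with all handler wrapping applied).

Working:
emit(8) @ H1 ⇒ out+=8
emit(2) @ H1 ⇒ out+=2
H0 returns 0
H1 returns [8, 2, 0]
H2 returns [[8, 2, 0]]
= [[8, 2, 0]]

Answer: [[8, 2, 0]]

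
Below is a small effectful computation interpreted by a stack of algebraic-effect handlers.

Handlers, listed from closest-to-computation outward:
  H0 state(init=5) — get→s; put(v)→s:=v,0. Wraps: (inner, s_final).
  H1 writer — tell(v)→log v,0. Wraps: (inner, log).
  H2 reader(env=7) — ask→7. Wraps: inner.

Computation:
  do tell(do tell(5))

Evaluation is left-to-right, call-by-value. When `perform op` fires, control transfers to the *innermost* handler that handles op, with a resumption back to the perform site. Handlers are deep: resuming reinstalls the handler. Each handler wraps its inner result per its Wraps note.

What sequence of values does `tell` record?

Answer: (5, 0)

Evaluation trace:
tell(5) @ H1 ⇒ log+=5
tell(0) @ H1 ⇒ log+=0
H0 returns (0, 5)
H1 returns ((0, 5), (5, 0))
H2 returns ((0, 5), (5, 0))
= ((0, 5), (5, 0))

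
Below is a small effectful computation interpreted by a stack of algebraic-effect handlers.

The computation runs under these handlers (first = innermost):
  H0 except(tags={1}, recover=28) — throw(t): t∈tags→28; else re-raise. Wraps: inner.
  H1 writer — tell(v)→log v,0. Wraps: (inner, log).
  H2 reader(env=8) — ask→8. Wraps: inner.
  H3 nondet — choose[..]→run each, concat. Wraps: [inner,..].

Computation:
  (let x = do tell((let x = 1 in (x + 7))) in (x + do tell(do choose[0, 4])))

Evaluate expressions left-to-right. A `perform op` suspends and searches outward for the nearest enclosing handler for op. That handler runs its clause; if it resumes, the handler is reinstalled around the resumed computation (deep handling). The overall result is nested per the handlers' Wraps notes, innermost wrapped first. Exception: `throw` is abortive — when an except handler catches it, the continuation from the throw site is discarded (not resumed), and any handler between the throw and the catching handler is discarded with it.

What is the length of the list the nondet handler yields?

Answer: 2

Working:
tell(8) @ H1 ⇒ log+=8
choose[0, 4] @ H3
  branch[0] choose=0:
    tell(0) @ H1 ⇒ log+=0
    H0 returns 0
    H1 returns (0, (8, 0))
    H2 returns (0, (8, 0))
    H3 returns [(0, (8, 0))]
  branch[1] choose=4:
    tell(4) @ H1 ⇒ log+=4
    H0 returns 0
    H1 returns (0, (8, 4))
    H2 returns (0, (8, 4))
    H3 returns [(0, (8, 4))]
= [(0, (8, 0)), (0, (8, 4))]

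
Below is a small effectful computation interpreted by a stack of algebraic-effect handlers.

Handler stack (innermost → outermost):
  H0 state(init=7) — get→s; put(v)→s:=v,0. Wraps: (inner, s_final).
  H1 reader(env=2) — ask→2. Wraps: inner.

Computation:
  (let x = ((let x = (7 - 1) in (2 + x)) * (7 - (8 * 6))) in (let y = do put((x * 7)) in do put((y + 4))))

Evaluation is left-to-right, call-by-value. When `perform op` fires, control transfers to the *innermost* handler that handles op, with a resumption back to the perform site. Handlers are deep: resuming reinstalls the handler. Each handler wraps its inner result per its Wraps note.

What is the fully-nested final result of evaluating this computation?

Step-by-step:
put(-2296) @ H0 ⇒ s:=-2296
put(4) @ H0 ⇒ s:=4
H0 returns (0, 4)
H1 returns (0, 4)
= (0, 4)

Answer: (0, 4)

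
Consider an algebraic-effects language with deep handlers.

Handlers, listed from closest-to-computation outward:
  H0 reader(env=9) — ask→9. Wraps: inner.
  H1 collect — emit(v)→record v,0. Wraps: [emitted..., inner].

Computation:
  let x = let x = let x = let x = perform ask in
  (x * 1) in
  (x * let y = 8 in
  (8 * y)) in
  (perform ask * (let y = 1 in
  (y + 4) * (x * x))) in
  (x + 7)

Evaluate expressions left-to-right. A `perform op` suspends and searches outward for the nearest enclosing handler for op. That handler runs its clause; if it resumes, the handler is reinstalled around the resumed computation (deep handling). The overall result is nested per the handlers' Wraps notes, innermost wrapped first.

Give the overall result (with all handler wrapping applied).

Answer: [14929927]

Working:
ask @ H0 ⇒ 9
ask @ H0 ⇒ 9
H0 returns 14929927
H1 returns [14929927]
= [14929927]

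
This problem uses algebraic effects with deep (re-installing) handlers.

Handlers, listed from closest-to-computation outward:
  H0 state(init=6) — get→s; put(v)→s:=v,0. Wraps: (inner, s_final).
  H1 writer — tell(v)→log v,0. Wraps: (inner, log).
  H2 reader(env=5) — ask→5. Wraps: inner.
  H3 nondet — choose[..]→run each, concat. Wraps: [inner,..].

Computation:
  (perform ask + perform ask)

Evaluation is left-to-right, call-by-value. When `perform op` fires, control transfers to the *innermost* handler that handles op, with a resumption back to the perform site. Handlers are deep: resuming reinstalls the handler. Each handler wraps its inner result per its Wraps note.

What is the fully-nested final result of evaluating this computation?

Answer: [((10, 6), ())]

Working:
ask @ H2 ⇒ 5
ask @ H2 ⇒ 5
H0 returns (10, 6)
H1 returns ((10, 6), ())
H2 returns ((10, 6), ())
H3 returns [((10, 6), ())]
= [((10, 6), ())]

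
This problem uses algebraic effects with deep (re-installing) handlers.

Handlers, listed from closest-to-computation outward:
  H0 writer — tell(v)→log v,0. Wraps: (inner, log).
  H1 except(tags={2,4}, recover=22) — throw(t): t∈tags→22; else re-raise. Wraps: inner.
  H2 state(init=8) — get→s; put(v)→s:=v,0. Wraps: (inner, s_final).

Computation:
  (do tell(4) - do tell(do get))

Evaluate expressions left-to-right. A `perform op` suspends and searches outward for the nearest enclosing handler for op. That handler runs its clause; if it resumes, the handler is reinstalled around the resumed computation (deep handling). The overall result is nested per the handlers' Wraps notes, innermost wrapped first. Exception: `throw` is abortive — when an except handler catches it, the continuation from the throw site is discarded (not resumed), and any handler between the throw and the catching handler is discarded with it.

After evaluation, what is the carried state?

Answer: 8

Evaluation trace:
tell(4) @ H0 ⇒ log+=4
get @ H2 ⇒ 8
tell(8) @ H0 ⇒ log+=8
H0 returns (0, (4, 8))
H1 returns (0, (4, 8))
H2 returns ((0, (4, 8)), 8)
= ((0, (4, 8)), 8)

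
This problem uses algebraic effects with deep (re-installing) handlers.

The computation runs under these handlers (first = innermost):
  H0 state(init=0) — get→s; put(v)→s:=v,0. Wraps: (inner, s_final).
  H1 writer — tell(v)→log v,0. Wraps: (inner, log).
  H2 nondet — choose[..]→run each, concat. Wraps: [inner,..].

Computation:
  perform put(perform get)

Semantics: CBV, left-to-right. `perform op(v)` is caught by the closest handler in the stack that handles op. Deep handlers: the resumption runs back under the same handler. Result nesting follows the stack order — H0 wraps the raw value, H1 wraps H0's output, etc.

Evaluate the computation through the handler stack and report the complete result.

Answer: [((0, 0), ())]

Step-by-step:
get @ H0 ⇒ 0
put(0) @ H0 ⇒ s:=0
H0 returns (0, 0)
H1 returns ((0, 0), ())
H2 returns [((0, 0), ())]
= [((0, 0), ())]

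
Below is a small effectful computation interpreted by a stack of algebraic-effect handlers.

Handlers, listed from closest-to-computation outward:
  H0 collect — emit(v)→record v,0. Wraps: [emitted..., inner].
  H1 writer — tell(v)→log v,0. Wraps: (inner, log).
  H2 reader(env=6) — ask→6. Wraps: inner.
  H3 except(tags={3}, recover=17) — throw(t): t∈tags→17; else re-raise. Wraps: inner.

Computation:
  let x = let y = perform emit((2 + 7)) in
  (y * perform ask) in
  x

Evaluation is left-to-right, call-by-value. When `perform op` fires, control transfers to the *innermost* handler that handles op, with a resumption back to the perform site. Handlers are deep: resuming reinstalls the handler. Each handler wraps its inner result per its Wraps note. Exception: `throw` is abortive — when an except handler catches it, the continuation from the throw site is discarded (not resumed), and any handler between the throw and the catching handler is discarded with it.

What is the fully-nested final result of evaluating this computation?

Answer: ([9, 0], ())

Evaluation trace:
emit(9) @ H0 ⇒ out+=9
ask @ H2 ⇒ 6
H0 returns [9, 0]
H1 returns ([9, 0], ())
H2 returns ([9, 0], ())
H3 returns ([9, 0], ())
= ([9, 0], ())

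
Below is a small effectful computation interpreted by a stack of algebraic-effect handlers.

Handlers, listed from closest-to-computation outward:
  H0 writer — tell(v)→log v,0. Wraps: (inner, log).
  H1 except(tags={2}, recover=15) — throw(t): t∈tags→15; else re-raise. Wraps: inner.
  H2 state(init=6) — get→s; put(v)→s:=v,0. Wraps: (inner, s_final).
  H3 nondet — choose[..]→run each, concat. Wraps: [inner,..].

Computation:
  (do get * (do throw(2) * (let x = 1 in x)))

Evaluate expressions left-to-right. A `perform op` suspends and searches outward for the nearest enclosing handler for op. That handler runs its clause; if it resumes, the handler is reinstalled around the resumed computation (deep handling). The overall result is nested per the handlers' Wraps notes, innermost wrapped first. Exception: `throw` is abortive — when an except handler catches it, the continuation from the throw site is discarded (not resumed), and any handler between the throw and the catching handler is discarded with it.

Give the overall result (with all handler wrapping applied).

Answer: [(15, 6)]

Working:
get @ H2 ⇒ 6
throw(2) @ H1 caught ⇒ 15
H2 returns (15, 6)
H3 returns [(15, 6)]
= [(15, 6)]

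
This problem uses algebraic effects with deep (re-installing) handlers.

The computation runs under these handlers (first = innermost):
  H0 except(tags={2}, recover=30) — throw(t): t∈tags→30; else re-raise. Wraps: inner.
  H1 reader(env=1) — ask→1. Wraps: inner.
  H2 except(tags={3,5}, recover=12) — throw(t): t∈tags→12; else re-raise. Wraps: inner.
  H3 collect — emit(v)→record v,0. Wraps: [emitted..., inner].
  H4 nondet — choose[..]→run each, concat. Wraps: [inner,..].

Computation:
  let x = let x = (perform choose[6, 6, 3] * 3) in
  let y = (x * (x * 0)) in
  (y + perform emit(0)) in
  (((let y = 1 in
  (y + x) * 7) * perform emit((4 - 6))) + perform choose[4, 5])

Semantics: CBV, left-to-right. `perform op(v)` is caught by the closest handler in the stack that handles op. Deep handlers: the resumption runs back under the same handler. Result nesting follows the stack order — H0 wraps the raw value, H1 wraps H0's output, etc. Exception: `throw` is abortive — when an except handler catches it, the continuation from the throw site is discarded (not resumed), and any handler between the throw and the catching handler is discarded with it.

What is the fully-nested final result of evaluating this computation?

Answer: [[0, -2, 4], [0, -2, 5], [0, -2, 4], [0, -2, 5], [0, -2, 4], [0, -2, 5]]

Working:
choose[6, 6, 3] @ H4
  branch[0] choose=6:
    emit(0) @ H3 ⇒ out+=0
    emit(-2) @ H3 ⇒ out+=-2
    choose[4, 5] @ H4
      branch[0] choose=4:
        H0 returns 4
        H1 returns 4
        H2 returns 4
        H3 returns [0, -2, 4]
        H4 returns [[0, -2, 4]]
      branch[1] choose=5:
        H0 returns 5
        H1 returns 5
        H2 returns 5
        H3 returns [0, -2, 5]
        H4 returns [[0, -2, 5]]
  branch[1] choose=6:
    emit(0) @ H3 ⇒ out+=0
    emit(-2) @ H3 ⇒ out+=-2
    choose[4, 5] @ H4
      branch[0] choose=4:
        H0 returns 4
        H1 returns 4
        H2 returns 4
        H3 returns [0, -2, 4]
        H4 returns [[0, -2, 4]]
      branch[1] choose=5:
        H0 returns 5
        H1 returns 5
        H2 returns 5
        H3 returns [0, -2, 5]
        H4 returns [[0, -2, 5]]
  branch[2] choose=3:
    emit(0) @ H3 ⇒ out+=0
    emit(-2) @ H3 ⇒ out+=-2
    choose[4, 5] @ H4
      branch[0] choose=4:
        H0 returns 4
        H1 returns 4
        H2 returns 4
        H3 returns [0, -2, 4]
        H4 returns [[0, -2, 4]]
      branch[1] choose=5:
        H0 returns 5
        H1 returns 5
        H2 returns 5
        H3 returns [0, -2, 5]
        H4 returns [[0, -2, 5]]
= [[0, -2, 4], [0, -2, 5], [0, -2, 4], [0, -2, 5], [0, -2, 4], [0, -2, 5]]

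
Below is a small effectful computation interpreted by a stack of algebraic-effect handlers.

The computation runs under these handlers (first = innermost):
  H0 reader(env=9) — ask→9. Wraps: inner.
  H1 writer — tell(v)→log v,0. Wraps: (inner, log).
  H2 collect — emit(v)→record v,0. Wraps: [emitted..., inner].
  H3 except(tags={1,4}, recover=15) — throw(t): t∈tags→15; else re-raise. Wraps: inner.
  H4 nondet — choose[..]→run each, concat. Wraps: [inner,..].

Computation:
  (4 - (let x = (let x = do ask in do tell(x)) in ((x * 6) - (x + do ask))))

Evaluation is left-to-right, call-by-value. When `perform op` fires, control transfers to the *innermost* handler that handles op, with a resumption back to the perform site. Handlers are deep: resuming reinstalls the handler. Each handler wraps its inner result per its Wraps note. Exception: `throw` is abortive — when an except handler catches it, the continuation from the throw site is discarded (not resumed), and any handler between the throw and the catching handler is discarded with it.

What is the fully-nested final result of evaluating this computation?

Working:
ask @ H0 ⇒ 9
tell(9) @ H1 ⇒ log+=9
ask @ H0 ⇒ 9
H0 returns 13
H1 returns (13, (9))
H2 returns [(13, (9))]
H3 returns [(13, (9))]
H4 returns [[(13, (9))]]
= [[(13, (9))]]

Answer: [[(13, (9))]]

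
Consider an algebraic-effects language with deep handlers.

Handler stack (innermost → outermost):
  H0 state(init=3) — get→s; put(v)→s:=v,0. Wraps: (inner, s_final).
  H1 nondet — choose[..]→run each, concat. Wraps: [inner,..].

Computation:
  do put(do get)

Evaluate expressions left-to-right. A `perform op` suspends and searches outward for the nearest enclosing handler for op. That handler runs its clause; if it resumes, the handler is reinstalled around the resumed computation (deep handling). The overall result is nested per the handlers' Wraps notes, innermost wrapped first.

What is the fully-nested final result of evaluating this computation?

Answer: [(0, 3)]

Evaluation trace:
get @ H0 ⇒ 3
put(3) @ H0 ⇒ s:=3
H0 returns (0, 3)
H1 returns [(0, 3)]
= [(0, 3)]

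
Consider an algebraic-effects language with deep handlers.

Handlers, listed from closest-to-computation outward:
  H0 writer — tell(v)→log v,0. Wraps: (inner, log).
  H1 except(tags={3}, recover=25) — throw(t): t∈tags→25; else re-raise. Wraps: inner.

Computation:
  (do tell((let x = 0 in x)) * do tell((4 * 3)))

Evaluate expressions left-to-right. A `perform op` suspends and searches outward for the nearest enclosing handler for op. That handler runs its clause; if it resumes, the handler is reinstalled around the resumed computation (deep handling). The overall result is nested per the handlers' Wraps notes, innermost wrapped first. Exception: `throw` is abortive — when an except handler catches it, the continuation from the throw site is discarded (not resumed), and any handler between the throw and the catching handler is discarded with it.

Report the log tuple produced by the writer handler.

Evaluation trace:
tell(0) @ H0 ⇒ log+=0
tell(12) @ H0 ⇒ log+=12
H0 returns (0, (0, 12))
H1 returns (0, (0, 12))
= (0, (0, 12))

Answer: (0, 12)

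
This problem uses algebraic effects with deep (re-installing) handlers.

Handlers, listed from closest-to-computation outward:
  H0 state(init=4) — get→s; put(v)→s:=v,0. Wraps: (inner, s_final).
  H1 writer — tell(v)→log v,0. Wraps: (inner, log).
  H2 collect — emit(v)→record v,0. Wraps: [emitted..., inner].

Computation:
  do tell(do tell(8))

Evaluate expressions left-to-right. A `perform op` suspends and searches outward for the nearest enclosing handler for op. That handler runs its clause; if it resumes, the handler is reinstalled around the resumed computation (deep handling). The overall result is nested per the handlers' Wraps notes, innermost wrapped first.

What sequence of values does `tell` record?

Step-by-step:
tell(8) @ H1 ⇒ log+=8
tell(0) @ H1 ⇒ log+=0
H0 returns (0, 4)
H1 returns ((0, 4), (8, 0))
H2 returns [((0, 4), (8, 0))]
= [((0, 4), (8, 0))]

Answer: (8, 0)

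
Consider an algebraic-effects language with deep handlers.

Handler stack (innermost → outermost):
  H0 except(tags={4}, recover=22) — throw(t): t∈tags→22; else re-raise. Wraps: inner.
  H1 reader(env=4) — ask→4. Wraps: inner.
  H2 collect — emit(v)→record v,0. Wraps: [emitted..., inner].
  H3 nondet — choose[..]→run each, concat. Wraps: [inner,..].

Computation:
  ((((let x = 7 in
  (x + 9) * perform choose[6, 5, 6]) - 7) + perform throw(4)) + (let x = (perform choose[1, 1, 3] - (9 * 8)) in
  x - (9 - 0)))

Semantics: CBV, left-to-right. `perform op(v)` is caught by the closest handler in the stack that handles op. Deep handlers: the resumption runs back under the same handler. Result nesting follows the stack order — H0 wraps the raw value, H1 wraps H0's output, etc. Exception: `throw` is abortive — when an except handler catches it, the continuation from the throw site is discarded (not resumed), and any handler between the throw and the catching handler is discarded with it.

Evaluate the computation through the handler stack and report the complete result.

Step-by-step:
choose[6, 5, 6] @ H3
  branch[0] choose=6:
    throw(4) @ H0 caught ⇒ 22
    H1 returns 22
    H2 returns [22]
    H3 returns [[22]]
  branch[1] choose=5:
    throw(4) @ H0 caught ⇒ 22
    H1 returns 22
    H2 returns [22]
    H3 returns [[22]]
  branch[2] choose=6:
    throw(4) @ H0 caught ⇒ 22
    H1 returns 22
    H2 returns [22]
    H3 returns [[22]]
= [[22], [22], [22]]

Answer: [[22], [22], [22]]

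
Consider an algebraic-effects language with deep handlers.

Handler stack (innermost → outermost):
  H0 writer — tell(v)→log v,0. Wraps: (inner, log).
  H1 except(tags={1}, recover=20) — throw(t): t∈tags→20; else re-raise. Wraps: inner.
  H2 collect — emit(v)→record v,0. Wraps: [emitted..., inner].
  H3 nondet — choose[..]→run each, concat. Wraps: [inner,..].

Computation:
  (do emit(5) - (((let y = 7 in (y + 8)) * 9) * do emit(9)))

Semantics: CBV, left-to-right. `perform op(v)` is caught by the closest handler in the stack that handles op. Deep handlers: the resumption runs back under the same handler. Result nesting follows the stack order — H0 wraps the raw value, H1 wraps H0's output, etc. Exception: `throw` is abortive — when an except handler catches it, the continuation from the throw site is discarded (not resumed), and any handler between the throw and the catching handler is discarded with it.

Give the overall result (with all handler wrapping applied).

Answer: [[5, 9, (0, ())]]

Step-by-step:
emit(5) @ H2 ⇒ out+=5
emit(9) @ H2 ⇒ out+=9
H0 returns (0, ())
H1 returns (0, ())
H2 returns [5, 9, (0, ())]
H3 returns [[5, 9, (0, ())]]
= [[5, 9, (0, ())]]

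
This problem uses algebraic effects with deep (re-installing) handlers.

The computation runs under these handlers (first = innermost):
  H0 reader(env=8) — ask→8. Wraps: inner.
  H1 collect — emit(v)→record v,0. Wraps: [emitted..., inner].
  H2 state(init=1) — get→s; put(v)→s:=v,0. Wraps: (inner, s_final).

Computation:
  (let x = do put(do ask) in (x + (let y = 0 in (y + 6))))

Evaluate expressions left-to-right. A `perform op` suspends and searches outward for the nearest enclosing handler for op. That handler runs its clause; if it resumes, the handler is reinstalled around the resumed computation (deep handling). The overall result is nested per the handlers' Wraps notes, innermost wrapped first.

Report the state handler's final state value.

Answer: 8

Evaluation trace:
ask @ H0 ⇒ 8
put(8) @ H2 ⇒ s:=8
H0 returns 6
H1 returns [6]
H2 returns ([6], 8)
= ([6], 8)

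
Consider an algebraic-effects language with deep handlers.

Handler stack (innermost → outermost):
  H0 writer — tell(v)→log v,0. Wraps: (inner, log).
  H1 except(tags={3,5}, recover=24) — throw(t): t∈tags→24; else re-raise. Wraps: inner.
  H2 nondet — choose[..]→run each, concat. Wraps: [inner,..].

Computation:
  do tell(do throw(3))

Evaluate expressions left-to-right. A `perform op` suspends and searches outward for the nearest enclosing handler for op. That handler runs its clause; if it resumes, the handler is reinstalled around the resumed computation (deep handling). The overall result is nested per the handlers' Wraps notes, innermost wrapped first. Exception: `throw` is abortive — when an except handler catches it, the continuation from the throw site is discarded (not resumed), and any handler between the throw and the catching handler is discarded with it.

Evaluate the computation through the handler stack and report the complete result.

Working:
throw(3) @ H1 caught ⇒ 24
H2 returns [24]
= [24]

Answer: [24]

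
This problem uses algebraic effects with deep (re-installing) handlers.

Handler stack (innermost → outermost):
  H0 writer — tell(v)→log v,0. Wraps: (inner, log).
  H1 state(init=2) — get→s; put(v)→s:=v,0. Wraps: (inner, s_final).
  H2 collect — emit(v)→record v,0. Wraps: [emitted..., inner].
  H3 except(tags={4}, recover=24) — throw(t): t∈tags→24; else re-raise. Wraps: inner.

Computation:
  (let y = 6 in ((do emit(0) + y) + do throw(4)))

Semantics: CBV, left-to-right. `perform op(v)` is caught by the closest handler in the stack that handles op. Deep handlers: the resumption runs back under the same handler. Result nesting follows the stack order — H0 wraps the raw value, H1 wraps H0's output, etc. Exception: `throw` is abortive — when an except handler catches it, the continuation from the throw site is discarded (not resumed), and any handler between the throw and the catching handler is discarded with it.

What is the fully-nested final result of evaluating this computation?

Evaluation trace:
emit(0) @ H2 ⇒ out+=0
throw(4) @ H3 caught ⇒ 24
= 24

Answer: 24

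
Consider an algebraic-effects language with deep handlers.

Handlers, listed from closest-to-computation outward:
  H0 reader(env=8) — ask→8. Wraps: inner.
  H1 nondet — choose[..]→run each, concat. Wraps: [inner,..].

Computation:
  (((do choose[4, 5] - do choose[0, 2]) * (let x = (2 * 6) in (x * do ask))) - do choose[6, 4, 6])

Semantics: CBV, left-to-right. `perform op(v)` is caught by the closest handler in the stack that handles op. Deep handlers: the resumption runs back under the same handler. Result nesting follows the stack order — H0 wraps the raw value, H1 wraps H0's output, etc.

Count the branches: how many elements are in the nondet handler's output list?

Answer: 12

Working:
choose[4, 5] @ H1
  branch[0] choose=4:
    choose[0, 2] @ H1
      branch[0] choose=0:
        ask @ H0 ⇒ 8
        choose[6, 4, 6] @ H1
          branch[0] choose=6:
            H0 returns 378
            H1 returns [378]
          branch[1] choose=4:
            H0 returns 380
            H1 returns [380]
          branch[2] choose=6:
            H0 returns 378
            H1 returns [378]
      branch[1] choose=2:
        ask @ H0 ⇒ 8
        choose[6, 4, 6] @ H1
          branch[0] choose=6:
            H0 returns 186
            H1 returns [186]
          branch[1] choose=4:
            H0 returns 188
            H1 returns [188]
          branch[2] choose=6:
            H0 returns 186
            H1 returns [186]
  branch[1] choose=5:
    choose[0, 2] @ H1
      branch[0] choose=0:
        ask @ H0 ⇒ 8
        choose[6, 4, 6] @ H1
          branch[0] choose=6:
            H0 returns 474
            H1 returns [474]
          branch[1] choose=4:
            H0 returns 476
            H1 returns [476]
          branch[2] choose=6:
            H0 returns 474
            H1 returns [474]
      branch[1] choose=2:
        ask @ H0 ⇒ 8
        choose[6, 4, 6] @ H1
          branch[0] choose=6:
            H0 returns 282
            H1 returns [282]
          branch[1] choose=4:
            H0 returns 284
            H1 returns [284]
          branch[2] choose=6:
            H0 returns 282
            H1 returns [282]
= [378, 380, 378, 186, 188, 186, 474, 476, 474, 282, 284, 282]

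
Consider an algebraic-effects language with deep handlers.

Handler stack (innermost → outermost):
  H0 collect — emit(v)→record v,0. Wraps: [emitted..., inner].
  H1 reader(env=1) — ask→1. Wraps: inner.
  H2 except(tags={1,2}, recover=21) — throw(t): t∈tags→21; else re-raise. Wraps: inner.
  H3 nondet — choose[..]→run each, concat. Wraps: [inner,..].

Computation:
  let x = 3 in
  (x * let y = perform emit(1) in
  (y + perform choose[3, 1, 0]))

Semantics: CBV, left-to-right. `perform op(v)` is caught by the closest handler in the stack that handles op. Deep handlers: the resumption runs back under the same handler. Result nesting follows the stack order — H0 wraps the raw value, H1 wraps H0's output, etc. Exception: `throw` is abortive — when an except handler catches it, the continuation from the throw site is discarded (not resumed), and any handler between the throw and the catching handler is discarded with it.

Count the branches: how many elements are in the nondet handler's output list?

Answer: 3

Step-by-step:
emit(1) @ H0 ⇒ out+=1
choose[3, 1, 0] @ H3
  branch[0] choose=3:
    H0 returns [1, 9]
    H1 returns [1, 9]
    H2 returns [1, 9]
    H3 returns [[1, 9]]
  branch[1] choose=1:
    H0 returns [1, 3]
    H1 returns [1, 3]
    H2 returns [1, 3]
    H3 returns [[1, 3]]
  branch[2] choose=0:
    H0 returns [1, 0]
    H1 returns [1, 0]
    H2 returns [1, 0]
    H3 returns [[1, 0]]
= [[1, 9], [1, 3], [1, 0]]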